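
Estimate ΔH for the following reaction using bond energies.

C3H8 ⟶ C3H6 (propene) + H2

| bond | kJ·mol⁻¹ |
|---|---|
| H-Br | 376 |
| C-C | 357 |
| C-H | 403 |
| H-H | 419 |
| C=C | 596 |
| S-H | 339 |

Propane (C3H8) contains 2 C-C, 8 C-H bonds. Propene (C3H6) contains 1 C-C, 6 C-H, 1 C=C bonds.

ΔH ≈ +148 kJ

Bonds broken (reactants):
  C-C: 2 × 357 = 714
  C-H: 8 × 403 = 3224
  Σ(broken) = 3938 kJ
Bonds formed (products):
  C-C: 1 × 357 = 357
  C-H: 6 × 403 = 2418
  C=C: 1 × 596 = 596
  H-H: 1 × 419 = 419
  Σ(formed) = 3790 kJ
ΔH = Σ(broken) − Σ(formed) = 3938 − 3790 = +148 kJ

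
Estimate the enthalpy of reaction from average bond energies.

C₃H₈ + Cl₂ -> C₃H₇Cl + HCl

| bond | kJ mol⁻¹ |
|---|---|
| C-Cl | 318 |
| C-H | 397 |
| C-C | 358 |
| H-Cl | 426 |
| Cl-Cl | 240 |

Bonds broken (reactants):
  C-C: 2 × 358 = 716
  C-H: 8 × 397 = 3176
  Cl-Cl: 1 × 240 = 240
  Σ(broken) = 4132 kJ
Bonds formed (products):
  C-C: 2 × 358 = 716
  C-Cl: 1 × 318 = 318
  C-H: 7 × 397 = 2779
  H-Cl: 1 × 426 = 426
  Σ(formed) = 4239 kJ
ΔH = Σ(broken) − Σ(formed) = 4132 − 4239 = −107 kJ

ΔH ≈ −107 kJ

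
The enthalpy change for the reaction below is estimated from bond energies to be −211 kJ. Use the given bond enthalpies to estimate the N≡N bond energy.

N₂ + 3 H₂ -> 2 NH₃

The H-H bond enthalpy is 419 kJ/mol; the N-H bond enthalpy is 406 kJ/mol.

D(N≡N) ≈ 968 kJ/mol

Let D be the N≡N bond energy.
Σ(broken) = 3×419 + 1×D = 1257 + D
Σ(formed) = 6×406 = 2436
ΔH = Σ(broken) − Σ(formed) = (1257 + D) − (2436) = −1179 + D
Setting this equal to −211 kJ gives D = 968 kJ/mol.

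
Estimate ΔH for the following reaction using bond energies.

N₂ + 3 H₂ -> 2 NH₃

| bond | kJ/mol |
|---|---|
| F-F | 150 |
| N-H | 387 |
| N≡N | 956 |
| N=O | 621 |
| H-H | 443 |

Bonds broken (reactants):
  H-H: 3 × 443 = 1329
  N≡N: 1 × 956 = 956
  Σ(broken) = 2285 kJ
Bonds formed (products):
  N-H: 6 × 387 = 2322
  Σ(formed) = 2322 kJ
ΔH = Σ(broken) − Σ(formed) = 2285 − 2322 = −37 kJ

ΔH ≈ −37 kJ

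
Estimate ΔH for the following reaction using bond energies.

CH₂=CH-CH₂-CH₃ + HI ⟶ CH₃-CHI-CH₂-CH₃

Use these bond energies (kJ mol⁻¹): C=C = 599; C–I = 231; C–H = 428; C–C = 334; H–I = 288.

ΔH ≈ −106 kJ

Bonds broken (reactants):
  C–C: 2 × 334 = 668
  C–H: 8 × 428 = 3424
  C=C: 1 × 599 = 599
  H–I: 1 × 288 = 288
  Σ(broken) = 4979 kJ
Bonds formed (products):
  C–C: 3 × 334 = 1002
  C–H: 9 × 428 = 3852
  C–I: 1 × 231 = 231
  Σ(formed) = 5085 kJ
ΔH = Σ(broken) − Σ(formed) = 4979 − 5085 = −106 kJ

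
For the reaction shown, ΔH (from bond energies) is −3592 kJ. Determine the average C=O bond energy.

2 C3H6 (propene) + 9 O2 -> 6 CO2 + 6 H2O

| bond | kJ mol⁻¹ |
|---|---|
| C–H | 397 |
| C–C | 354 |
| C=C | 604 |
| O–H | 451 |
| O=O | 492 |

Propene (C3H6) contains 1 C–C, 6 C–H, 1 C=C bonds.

D(C=O) ≈ 774 kJ/mol

Let D be the C=O bond energy.
Σ(broken) = 2×354 + 12×397 + 2×604 + 9×492 = 11108
Σ(formed) = 12×D + 12×451 = 5412 + 12D
ΔH = Σ(broken) − Σ(formed) = (11108) − (5412 + 12D) = +5696 − 12D
Setting this equal to −3592 kJ gives 12D = 9288, so D = 774 kJ/mol.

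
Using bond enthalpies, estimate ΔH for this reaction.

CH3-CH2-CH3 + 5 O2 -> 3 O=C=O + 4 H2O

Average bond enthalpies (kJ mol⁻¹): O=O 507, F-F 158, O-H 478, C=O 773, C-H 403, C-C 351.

ΔH ≈ −2001 kJ

Bonds broken (reactants):
  C-C: 2 × 351 = 702
  C-H: 8 × 403 = 3224
  O=O: 5 × 507 = 2535
  Σ(broken) = 6461 kJ
Bonds formed (products):
  C=O: 6 × 773 = 4638
  O-H: 8 × 478 = 3824
  Σ(formed) = 8462 kJ
ΔH = Σ(broken) − Σ(formed) = 6461 − 8462 = −2001 kJ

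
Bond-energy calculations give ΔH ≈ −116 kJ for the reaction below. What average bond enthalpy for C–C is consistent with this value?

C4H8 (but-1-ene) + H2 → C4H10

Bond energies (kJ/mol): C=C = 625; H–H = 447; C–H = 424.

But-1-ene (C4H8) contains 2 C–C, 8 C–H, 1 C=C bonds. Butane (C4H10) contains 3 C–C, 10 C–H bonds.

Let D be the C–C bond energy.
Σ(broken) = 2×D + 8×424 + 1×625 + 1×447 = 4464 + 2D
Σ(formed) = 3×D + 10×424 = 4240 + 3D
ΔH = Σ(broken) − Σ(formed) = (4464 + 2D) − (4240 + 3D) = +224 − D
Setting this equal to −116 kJ gives D = 340 kJ/mol.

D(C–C) ≈ 340 kJ/mol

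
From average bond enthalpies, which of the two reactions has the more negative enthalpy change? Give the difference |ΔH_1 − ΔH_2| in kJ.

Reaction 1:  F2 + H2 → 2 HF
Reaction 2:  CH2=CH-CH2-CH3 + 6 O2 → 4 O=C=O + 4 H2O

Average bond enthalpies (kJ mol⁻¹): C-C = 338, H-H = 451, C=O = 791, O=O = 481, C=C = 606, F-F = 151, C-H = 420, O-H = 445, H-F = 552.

Reaction 2, by 1858 kJ

Reaction 1:
  Bonds broken (reactants):
    F-F: 1 × 151 = 151
    H-H: 1 × 451 = 451
    Σ(broken) = 602 kJ
  Bonds formed (products):
    H-F: 2 × 552 = 1104
    Σ(formed) = 1104 kJ
  ΔH_1 = 602 − 1104 = −502 kJ
Reaction 2:
  Bonds broken (reactants):
    C-C: 2 × 338 = 676
    C-H: 8 × 420 = 3360
    C=C: 1 × 606 = 606
    O=O: 6 × 481 = 2886
    Σ(broken) = 7528 kJ
  Bonds formed (products):
    C=O: 8 × 791 = 6328
    O-H: 8 × 445 = 3560
    Σ(formed) = 9888 kJ
  ΔH_2 = 7528 − 9888 = −2360 kJ
ΔH_1 − ΔH_2 = +1858 kJ, so reaction 2 has the more negative ΔH; |ΔH_1 − ΔH_2| = 1858 kJ.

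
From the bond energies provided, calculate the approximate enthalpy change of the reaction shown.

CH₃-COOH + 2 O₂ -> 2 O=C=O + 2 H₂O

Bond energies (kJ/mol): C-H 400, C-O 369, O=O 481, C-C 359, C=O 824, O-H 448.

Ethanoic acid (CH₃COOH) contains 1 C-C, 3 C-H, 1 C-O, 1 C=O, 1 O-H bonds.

ΔH ≈ −926 kJ

Bonds broken (reactants):
  C-C: 1 × 359 = 359
  C-H: 3 × 400 = 1200
  C-O: 1 × 369 = 369
  C=O: 1 × 824 = 824
  O-H: 1 × 448 = 448
  O=O: 2 × 481 = 962
  Σ(broken) = 4162 kJ
Bonds formed (products):
  C=O: 4 × 824 = 3296
  O-H: 4 × 448 = 1792
  Σ(formed) = 5088 kJ
ΔH = Σ(broken) − Σ(formed) = 4162 − 5088 = −926 kJ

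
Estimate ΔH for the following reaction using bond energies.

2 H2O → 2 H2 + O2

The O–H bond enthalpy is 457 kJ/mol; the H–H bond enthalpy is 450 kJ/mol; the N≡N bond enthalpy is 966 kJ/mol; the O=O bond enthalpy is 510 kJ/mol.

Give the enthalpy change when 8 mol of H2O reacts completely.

ΔH = +1672 kJ

Bonds broken (reactants):
  O–H: 4 × 457 = 1828
  Σ(broken) = 1828 kJ
Bonds formed (products):
  H–H: 2 × 450 = 900
  O=O: 1 × 510 = 510
  Σ(formed) = 1410 kJ
ΔH = Σ(broken) − Σ(formed) = 1828 − 1410 = +418 kJ
For 4× the reaction as written: 4 × (+418) = +1672 kJ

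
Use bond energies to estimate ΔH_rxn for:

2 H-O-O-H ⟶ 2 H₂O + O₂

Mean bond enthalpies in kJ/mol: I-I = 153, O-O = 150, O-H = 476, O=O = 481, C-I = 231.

ΔH ≈ −181 kJ

Bonds broken (reactants):
  O-H: 4 × 476 = 1904
  O-O: 2 × 150 = 300
  Σ(broken) = 2204 kJ
Bonds formed (products):
  O-H: 4 × 476 = 1904
  O=O: 1 × 481 = 481
  Σ(formed) = 2385 kJ
ΔH = Σ(broken) − Σ(formed) = 2204 − 2385 = −181 kJ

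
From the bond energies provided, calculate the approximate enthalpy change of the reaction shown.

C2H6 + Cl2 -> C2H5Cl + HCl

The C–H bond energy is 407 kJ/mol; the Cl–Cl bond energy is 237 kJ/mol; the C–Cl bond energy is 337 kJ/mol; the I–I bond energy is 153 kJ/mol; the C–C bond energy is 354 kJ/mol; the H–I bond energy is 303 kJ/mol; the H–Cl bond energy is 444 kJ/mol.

Bonds broken (reactants):
  C–C: 1 × 354 = 354
  C–H: 6 × 407 = 2442
  Cl–Cl: 1 × 237 = 237
  Σ(broken) = 3033 kJ
Bonds formed (products):
  C–C: 1 × 354 = 354
  C–Cl: 1 × 337 = 337
  C–H: 5 × 407 = 2035
  H–Cl: 1 × 444 = 444
  Σ(formed) = 3170 kJ
ΔH = Σ(broken) − Σ(formed) = 3033 − 3170 = −137 kJ

ΔH ≈ −137 kJ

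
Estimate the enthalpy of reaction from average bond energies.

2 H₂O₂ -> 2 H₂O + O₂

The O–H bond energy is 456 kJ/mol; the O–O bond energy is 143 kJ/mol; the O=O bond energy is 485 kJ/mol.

ΔH ≈ −199 kJ

Bonds broken (reactants):
  O–H: 4 × 456 = 1824
  O–O: 2 × 143 = 286
  Σ(broken) = 2110 kJ
Bonds formed (products):
  O–H: 4 × 456 = 1824
  O=O: 1 × 485 = 485
  Σ(formed) = 2309 kJ
ΔH = Σ(broken) − Σ(formed) = 2110 − 2309 = −199 kJ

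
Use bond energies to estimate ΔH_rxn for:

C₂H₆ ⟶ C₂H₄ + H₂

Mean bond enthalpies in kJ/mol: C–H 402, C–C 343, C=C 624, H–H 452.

Bonds broken (reactants):
  C–C: 1 × 343 = 343
  C–H: 6 × 402 = 2412
  Σ(broken) = 2755 kJ
Bonds formed (products):
  C–H: 4 × 402 = 1608
  C=C: 1 × 624 = 624
  H–H: 1 × 452 = 452
  Σ(formed) = 2684 kJ
ΔH = Σ(broken) − Σ(formed) = 2755 − 2684 = +71 kJ

ΔH ≈ +71 kJ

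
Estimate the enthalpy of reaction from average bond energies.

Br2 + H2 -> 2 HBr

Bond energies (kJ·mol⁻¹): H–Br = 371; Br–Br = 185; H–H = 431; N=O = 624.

Bonds broken (reactants):
  Br–Br: 1 × 185 = 185
  H–H: 1 × 431 = 431
  Σ(broken) = 616 kJ
Bonds formed (products):
  H–Br: 2 × 371 = 742
  Σ(formed) = 742 kJ
ΔH = Σ(broken) − Σ(formed) = 616 − 742 = −126 kJ

ΔH ≈ −126 kJ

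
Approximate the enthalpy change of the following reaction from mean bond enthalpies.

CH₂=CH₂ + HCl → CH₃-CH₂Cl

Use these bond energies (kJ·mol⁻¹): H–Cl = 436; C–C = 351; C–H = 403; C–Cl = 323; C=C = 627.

ΔH ≈ −14 kJ

Bonds broken (reactants):
  C–H: 4 × 403 = 1612
  C=C: 1 × 627 = 627
  H–Cl: 1 × 436 = 436
  Σ(broken) = 2675 kJ
Bonds formed (products):
  C–C: 1 × 351 = 351
  C–Cl: 1 × 323 = 323
  C–H: 5 × 403 = 2015
  Σ(formed) = 2689 kJ
ΔH = Σ(broken) − Σ(formed) = 2675 − 2689 = −14 kJ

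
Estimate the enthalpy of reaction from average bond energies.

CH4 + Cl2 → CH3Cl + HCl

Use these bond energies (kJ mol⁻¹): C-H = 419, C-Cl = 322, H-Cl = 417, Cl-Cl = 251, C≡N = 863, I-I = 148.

ΔH ≈ −69 kJ

Bonds broken (reactants):
  C-H: 4 × 419 = 1676
  Cl-Cl: 1 × 251 = 251
  Σ(broken) = 1927 kJ
Bonds formed (products):
  C-Cl: 1 × 322 = 322
  C-H: 3 × 419 = 1257
  H-Cl: 1 × 417 = 417
  Σ(formed) = 1996 kJ
ΔH = Σ(broken) − Σ(formed) = 1927 − 1996 = −69 kJ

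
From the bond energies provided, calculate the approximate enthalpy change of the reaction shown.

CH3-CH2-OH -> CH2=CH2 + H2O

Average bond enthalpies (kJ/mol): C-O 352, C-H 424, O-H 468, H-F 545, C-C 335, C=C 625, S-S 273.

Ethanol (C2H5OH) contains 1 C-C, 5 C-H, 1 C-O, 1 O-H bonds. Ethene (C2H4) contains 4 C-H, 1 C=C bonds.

Bonds broken (reactants):
  C-C: 1 × 335 = 335
  C-H: 5 × 424 = 2120
  C-O: 1 × 352 = 352
  O-H: 1 × 468 = 468
  Σ(broken) = 3275 kJ
Bonds formed (products):
  C-H: 4 × 424 = 1696
  C=C: 1 × 625 = 625
  O-H: 2 × 468 = 936
  Σ(formed) = 3257 kJ
ΔH = Σ(broken) − Σ(formed) = 3275 − 3257 = +18 kJ

ΔH ≈ +18 kJ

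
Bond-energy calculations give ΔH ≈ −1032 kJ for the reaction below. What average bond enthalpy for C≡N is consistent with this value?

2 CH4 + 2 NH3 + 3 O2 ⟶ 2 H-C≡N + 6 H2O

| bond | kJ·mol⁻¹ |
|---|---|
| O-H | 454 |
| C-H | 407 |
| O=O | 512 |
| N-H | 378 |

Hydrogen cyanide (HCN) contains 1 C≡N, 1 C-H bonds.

D(C≡N) ≈ 915 kJ/mol

Let D be the C≡N bond energy.
Σ(broken) = 8×407 + 6×378 + 3×512 = 7060
Σ(formed) = 2×D + 2×407 + 12×454 = 6262 + 2D
ΔH = Σ(broken) − Σ(formed) = (7060) − (6262 + 2D) = +798 − 2D
Setting this equal to −1032 kJ gives 2D = 1830, so D = 915 kJ/mol.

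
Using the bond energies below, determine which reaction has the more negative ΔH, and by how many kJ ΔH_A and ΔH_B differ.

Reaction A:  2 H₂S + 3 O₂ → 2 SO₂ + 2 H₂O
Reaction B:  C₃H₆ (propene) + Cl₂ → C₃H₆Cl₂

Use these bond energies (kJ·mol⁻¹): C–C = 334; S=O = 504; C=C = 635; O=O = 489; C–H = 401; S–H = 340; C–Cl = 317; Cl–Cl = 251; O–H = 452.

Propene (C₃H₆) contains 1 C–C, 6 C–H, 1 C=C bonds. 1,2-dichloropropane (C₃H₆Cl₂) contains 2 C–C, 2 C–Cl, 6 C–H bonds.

Reaction A, by 915 kJ

Reaction A:
  Bonds broken (reactants):
    O=O: 3 × 489 = 1467
    S–H: 4 × 340 = 1360
    Σ(broken) = 2827 kJ
  Bonds formed (products):
    O–H: 4 × 452 = 1808
    S=O: 4 × 504 = 2016
    Σ(formed) = 3824 kJ
  ΔH_A = 2827 − 3824 = −997 kJ
Reaction B:
  Bonds broken (reactants):
    C–C: 1 × 334 = 334
    C–H: 6 × 401 = 2406
    C=C: 1 × 635 = 635
    Cl–Cl: 1 × 251 = 251
    Σ(broken) = 3626 kJ
  Bonds formed (products):
    C–C: 2 × 334 = 668
    C–Cl: 2 × 317 = 634
    C–H: 6 × 401 = 2406
    Σ(formed) = 3708 kJ
  ΔH_B = 3626 − 3708 = −82 kJ
ΔH_A − ΔH_B = −915 kJ, so reaction A has the more negative ΔH; |ΔH_A − ΔH_B| = 915 kJ.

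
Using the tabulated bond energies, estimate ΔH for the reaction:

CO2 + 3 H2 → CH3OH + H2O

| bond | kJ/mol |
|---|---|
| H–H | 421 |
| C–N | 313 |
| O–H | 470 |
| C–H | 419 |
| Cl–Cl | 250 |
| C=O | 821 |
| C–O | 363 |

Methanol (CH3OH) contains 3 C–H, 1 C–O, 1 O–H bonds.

Bonds broken (reactants):
  C=O: 2 × 821 = 1642
  H–H: 3 × 421 = 1263
  Σ(broken) = 2905 kJ
Bonds formed (products):
  C–H: 3 × 419 = 1257
  C–O: 1 × 363 = 363
  O–H: 3 × 470 = 1410
  Σ(formed) = 3030 kJ
ΔH = Σ(broken) − Σ(formed) = 2905 − 3030 = −125 kJ

ΔH ≈ −125 kJ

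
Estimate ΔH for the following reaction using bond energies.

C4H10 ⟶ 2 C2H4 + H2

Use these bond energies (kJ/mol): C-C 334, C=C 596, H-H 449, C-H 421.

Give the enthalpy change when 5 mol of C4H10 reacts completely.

ΔH = +1015 kJ

Bonds broken (reactants):
  C-C: 3 × 334 = 1002
  C-H: 10 × 421 = 4210
  Σ(broken) = 5212 kJ
Bonds formed (products):
  C-H: 8 × 421 = 3368
  C=C: 2 × 596 = 1192
  H-H: 1 × 449 = 449
  Σ(formed) = 5009 kJ
ΔH = Σ(broken) − Σ(formed) = 5212 − 5009 = +203 kJ
For 5× the reaction as written: 5 × (+203) = +1015 kJ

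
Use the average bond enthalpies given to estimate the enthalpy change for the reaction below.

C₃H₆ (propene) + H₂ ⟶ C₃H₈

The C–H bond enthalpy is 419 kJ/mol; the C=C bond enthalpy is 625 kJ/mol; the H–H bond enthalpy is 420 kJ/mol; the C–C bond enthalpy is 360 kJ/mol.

Bonds broken (reactants):
  C–C: 1 × 360 = 360
  C–H: 6 × 419 = 2514
  C=C: 1 × 625 = 625
  H–H: 1 × 420 = 420
  Σ(broken) = 3919 kJ
Bonds formed (products):
  C–C: 2 × 360 = 720
  C–H: 8 × 419 = 3352
  Σ(formed) = 4072 kJ
ΔH = Σ(broken) − Σ(formed) = 3919 − 4072 = −153 kJ

ΔH ≈ −153 kJ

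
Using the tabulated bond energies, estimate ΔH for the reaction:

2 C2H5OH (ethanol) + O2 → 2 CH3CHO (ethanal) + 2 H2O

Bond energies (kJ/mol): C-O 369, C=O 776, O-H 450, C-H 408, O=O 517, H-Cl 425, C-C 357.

ΔH ≈ −381 kJ

Bonds broken (reactants):
  C-C: 2 × 357 = 714
  C-H: 10 × 408 = 4080
  C-O: 2 × 369 = 738
  O-H: 2 × 450 = 900
  O=O: 1 × 517 = 517
  Σ(broken) = 6949 kJ
Bonds formed (products):
  C-C: 2 × 357 = 714
  C-H: 8 × 408 = 3264
  C=O: 2 × 776 = 1552
  O-H: 4 × 450 = 1800
  Σ(formed) = 7330 kJ
ΔH = Σ(broken) − Σ(formed) = 6949 − 7330 = −381 kJ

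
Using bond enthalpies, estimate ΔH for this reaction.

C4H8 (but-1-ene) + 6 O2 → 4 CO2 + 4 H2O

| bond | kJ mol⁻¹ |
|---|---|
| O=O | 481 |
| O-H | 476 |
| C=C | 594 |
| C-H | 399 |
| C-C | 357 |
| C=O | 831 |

ΔH ≈ −3070 kJ

Bonds broken (reactants):
  C-C: 2 × 357 = 714
  C-H: 8 × 399 = 3192
  C=C: 1 × 594 = 594
  O=O: 6 × 481 = 2886
  Σ(broken) = 7386 kJ
Bonds formed (products):
  C=O: 8 × 831 = 6648
  O-H: 8 × 476 = 3808
  Σ(formed) = 10456 kJ
ΔH = Σ(broken) − Σ(formed) = 7386 − 10456 = −3070 kJ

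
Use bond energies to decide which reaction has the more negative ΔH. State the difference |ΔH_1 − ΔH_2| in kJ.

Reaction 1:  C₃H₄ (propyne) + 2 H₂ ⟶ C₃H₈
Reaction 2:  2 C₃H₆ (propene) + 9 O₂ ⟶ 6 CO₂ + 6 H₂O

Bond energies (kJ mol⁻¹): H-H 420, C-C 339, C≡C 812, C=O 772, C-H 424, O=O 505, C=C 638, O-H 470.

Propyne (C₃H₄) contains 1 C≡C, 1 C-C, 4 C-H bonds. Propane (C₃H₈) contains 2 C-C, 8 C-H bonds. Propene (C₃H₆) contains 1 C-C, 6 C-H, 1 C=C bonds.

Reaction 2, by 2934 kJ

Reaction 1:
  Bonds broken (reactants):
    C≡C: 1 × 812 = 812
    C-C: 1 × 339 = 339
    C-H: 4 × 424 = 1696
    H-H: 2 × 420 = 840
    Σ(broken) = 3687 kJ
  Bonds formed (products):
    C-C: 2 × 339 = 678
    C-H: 8 × 424 = 3392
    Σ(formed) = 4070 kJ
  ΔH_1 = 3687 − 4070 = −383 kJ
Reaction 2:
  Bonds broken (reactants):
    C-C: 2 × 339 = 678
    C-H: 12 × 424 = 5088
    C=C: 2 × 638 = 1276
    O=O: 9 × 505 = 4545
    Σ(broken) = 11587 kJ
  Bonds formed (products):
    C=O: 12 × 772 = 9264
    O-H: 12 × 470 = 5640
    Σ(formed) = 14904 kJ
  ΔH_2 = 11587 − 14904 = −3317 kJ
ΔH_1 − ΔH_2 = +2934 kJ, so reaction 2 has the more negative ΔH; |ΔH_1 − ΔH_2| = 2934 kJ.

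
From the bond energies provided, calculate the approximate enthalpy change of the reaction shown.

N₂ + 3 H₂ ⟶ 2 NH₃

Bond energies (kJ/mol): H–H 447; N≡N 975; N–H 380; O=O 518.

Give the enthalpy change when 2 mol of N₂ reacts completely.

ΔH = +72 kJ

Bonds broken (reactants):
  H–H: 3 × 447 = 1341
  N≡N: 1 × 975 = 975
  Σ(broken) = 2316 kJ
Bonds formed (products):
  N–H: 6 × 380 = 2280
  Σ(formed) = 2280 kJ
ΔH = Σ(broken) − Σ(formed) = 2316 − 2280 = +36 kJ
For 2× the reaction as written: 2 × (+36) = +72 kJ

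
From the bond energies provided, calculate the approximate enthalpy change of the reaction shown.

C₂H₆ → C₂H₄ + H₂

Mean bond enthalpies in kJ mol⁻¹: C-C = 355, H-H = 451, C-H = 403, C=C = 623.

ΔH ≈ +87 kJ

Bonds broken (reactants):
  C-C: 1 × 355 = 355
  C-H: 6 × 403 = 2418
  Σ(broken) = 2773 kJ
Bonds formed (products):
  C-H: 4 × 403 = 1612
  C=C: 1 × 623 = 623
  H-H: 1 × 451 = 451
  Σ(formed) = 2686 kJ
ΔH = Σ(broken) − Σ(formed) = 2773 − 2686 = +87 kJ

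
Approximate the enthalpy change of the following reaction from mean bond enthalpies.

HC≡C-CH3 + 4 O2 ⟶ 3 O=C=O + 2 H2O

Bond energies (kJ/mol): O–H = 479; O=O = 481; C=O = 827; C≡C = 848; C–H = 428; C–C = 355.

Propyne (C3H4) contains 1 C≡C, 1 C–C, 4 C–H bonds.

ΔH ≈ −2039 kJ

Bonds broken (reactants):
  C≡C: 1 × 848 = 848
  C–C: 1 × 355 = 355
  C–H: 4 × 428 = 1712
  O=O: 4 × 481 = 1924
  Σ(broken) = 4839 kJ
Bonds formed (products):
  C=O: 6 × 827 = 4962
  O–H: 4 × 479 = 1916
  Σ(formed) = 6878 kJ
ΔH = Σ(broken) − Σ(formed) = 4839 − 6878 = −2039 kJ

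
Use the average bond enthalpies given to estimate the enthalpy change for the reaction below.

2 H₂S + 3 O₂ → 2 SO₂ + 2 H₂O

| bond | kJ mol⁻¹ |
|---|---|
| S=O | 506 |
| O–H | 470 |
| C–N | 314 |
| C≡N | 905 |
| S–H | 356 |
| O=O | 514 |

Bonds broken (reactants):
  O=O: 3 × 514 = 1542
  S–H: 4 × 356 = 1424
  Σ(broken) = 2966 kJ
Bonds formed (products):
  O–H: 4 × 470 = 1880
  S=O: 4 × 506 = 2024
  Σ(formed) = 3904 kJ
ΔH = Σ(broken) − Σ(formed) = 2966 − 3904 = −938 kJ

ΔH ≈ −938 kJ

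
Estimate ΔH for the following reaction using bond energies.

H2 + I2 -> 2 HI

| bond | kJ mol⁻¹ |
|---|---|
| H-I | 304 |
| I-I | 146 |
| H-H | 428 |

ΔH ≈ −34 kJ

Bonds broken (reactants):
  H-H: 1 × 428 = 428
  I-I: 1 × 146 = 146
  Σ(broken) = 574 kJ
Bonds formed (products):
  H-I: 2 × 304 = 608
  Σ(formed) = 608 kJ
ΔH = Σ(broken) − Σ(formed) = 574 − 608 = −34 kJ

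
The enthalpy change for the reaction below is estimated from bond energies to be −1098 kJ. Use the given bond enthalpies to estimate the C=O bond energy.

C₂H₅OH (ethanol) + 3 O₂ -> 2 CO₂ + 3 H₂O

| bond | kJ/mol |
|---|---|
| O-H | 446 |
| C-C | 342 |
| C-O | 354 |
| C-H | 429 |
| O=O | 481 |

D(C=O) ≈ 788 kJ/mol

Let D be the C=O bond energy.
Σ(broken) = 1×342 + 5×429 + 1×354 + 1×446 + 3×481 = 4730
Σ(formed) = 4×D + 6×446 = 2676 + 4D
ΔH = Σ(broken) − Σ(formed) = (4730) − (2676 + 4D) = +2054 − 4D
Setting this equal to −1098 kJ gives 4D = 3152, so D = 788 kJ/mol.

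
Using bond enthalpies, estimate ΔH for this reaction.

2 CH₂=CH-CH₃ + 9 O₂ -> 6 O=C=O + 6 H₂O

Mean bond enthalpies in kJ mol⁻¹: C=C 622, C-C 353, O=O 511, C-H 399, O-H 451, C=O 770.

Bonds broken (reactants):
  C-C: 2 × 353 = 706
  C-H: 12 × 399 = 4788
  C=C: 2 × 622 = 1244
  O=O: 9 × 511 = 4599
  Σ(broken) = 11337 kJ
Bonds formed (products):
  C=O: 12 × 770 = 9240
  O-H: 12 × 451 = 5412
  Σ(formed) = 14652 kJ
ΔH = Σ(broken) − Σ(formed) = 11337 − 14652 = −3315 kJ

ΔH ≈ −3315 kJ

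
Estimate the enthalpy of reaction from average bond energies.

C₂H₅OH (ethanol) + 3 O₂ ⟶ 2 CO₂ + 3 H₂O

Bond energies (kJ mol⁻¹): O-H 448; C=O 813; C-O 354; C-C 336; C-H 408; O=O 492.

Bonds broken (reactants):
  C-C: 1 × 336 = 336
  C-H: 5 × 408 = 2040
  C-O: 1 × 354 = 354
  O-H: 1 × 448 = 448
  O=O: 3 × 492 = 1476
  Σ(broken) = 4654 kJ
Bonds formed (products):
  C=O: 4 × 813 = 3252
  O-H: 6 × 448 = 2688
  Σ(formed) = 5940 kJ
ΔH = Σ(broken) − Σ(formed) = 4654 − 5940 = −1286 kJ

ΔH ≈ −1286 kJ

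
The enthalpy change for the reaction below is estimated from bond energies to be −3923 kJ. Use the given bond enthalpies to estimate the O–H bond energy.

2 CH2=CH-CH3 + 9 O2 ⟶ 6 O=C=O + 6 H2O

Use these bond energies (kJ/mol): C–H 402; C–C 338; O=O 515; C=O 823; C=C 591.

Let D be the O–H bond energy.
Σ(broken) = 2×338 + 12×402 + 2×591 + 9×515 = 11317
Σ(formed) = 12×823 + 12×D = 9876 + 12D
ΔH = Σ(broken) − Σ(formed) = (11317) − (9876 + 12D) = +1441 − 12D
Setting this equal to −3923 kJ gives 12D = 5364, so D = 447 kJ/mol.

D(O–H) ≈ 447 kJ/mol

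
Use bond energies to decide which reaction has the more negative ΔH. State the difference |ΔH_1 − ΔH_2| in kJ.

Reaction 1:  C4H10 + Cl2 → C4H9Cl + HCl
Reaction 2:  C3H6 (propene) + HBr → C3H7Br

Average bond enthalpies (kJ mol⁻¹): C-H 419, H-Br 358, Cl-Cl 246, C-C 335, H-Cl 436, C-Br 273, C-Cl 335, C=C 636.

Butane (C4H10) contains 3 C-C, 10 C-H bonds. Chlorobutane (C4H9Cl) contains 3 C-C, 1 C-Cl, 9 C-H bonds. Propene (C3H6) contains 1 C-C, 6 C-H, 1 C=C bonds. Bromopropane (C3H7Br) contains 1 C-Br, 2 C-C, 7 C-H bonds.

Reaction 1:
  Bonds broken (reactants):
    C-C: 3 × 335 = 1005
    C-H: 10 × 419 = 4190
    Cl-Cl: 1 × 246 = 246
    Σ(broken) = 5441 kJ
  Bonds formed (products):
    C-C: 3 × 335 = 1005
    C-Cl: 1 × 335 = 335
    C-H: 9 × 419 = 3771
    H-Cl: 1 × 436 = 436
    Σ(formed) = 5547 kJ
  ΔH_1 = 5441 − 5547 = −106 kJ
Reaction 2:
  Bonds broken (reactants):
    C-C: 1 × 335 = 335
    C-H: 6 × 419 = 2514
    C=C: 1 × 636 = 636
    H-Br: 1 × 358 = 358
    Σ(broken) = 3843 kJ
  Bonds formed (products):
    C-Br: 1 × 273 = 273
    C-C: 2 × 335 = 670
    C-H: 7 × 419 = 2933
    Σ(formed) = 3876 kJ
  ΔH_2 = 3843 − 3876 = −33 kJ
ΔH_1 − ΔH_2 = −73 kJ, so reaction 1 has the more negative ΔH; |ΔH_1 − ΔH_2| = 73 kJ.

Reaction 1, by 73 kJ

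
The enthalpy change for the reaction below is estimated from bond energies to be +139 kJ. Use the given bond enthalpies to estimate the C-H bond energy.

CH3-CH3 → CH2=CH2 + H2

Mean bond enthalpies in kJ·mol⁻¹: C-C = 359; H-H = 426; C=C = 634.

D(C-H) ≈ 420 kJ/mol

Let D be the C-H bond energy.
Σ(broken) = 1×359 + 6×D = 359 + 6D
Σ(formed) = 4×D + 1×634 + 1×426 = 1060 + 4D
ΔH = Σ(broken) − Σ(formed) = (359 + 6D) − (1060 + 4D) = −701 + 2D
Setting this equal to +139 kJ gives 2D = 840, so D = 420 kJ/mol.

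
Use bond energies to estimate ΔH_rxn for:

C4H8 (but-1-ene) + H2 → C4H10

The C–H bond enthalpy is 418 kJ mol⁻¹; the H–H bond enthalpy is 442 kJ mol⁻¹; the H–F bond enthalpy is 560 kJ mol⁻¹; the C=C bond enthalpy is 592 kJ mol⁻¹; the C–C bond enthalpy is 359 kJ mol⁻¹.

Bonds broken (reactants):
  C–C: 2 × 359 = 718
  C–H: 8 × 418 = 3344
  C=C: 1 × 592 = 592
  H–H: 1 × 442 = 442
  Σ(broken) = 5096 kJ
Bonds formed (products):
  C–C: 3 × 359 = 1077
  C–H: 10 × 418 = 4180
  Σ(formed) = 5257 kJ
ΔH = Σ(broken) − Σ(formed) = 5096 − 5257 = −161 kJ

ΔH ≈ −161 kJ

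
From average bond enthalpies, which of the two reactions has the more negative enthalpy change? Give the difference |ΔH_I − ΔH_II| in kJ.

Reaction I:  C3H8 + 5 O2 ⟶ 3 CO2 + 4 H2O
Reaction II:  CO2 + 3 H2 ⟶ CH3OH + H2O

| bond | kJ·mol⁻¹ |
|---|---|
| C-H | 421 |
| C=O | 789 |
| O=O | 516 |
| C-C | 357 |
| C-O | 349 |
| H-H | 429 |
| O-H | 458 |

Reaction I:
  Bonds broken (reactants):
    C-C: 2 × 357 = 714
    C-H: 8 × 421 = 3368
    O=O: 5 × 516 = 2580
    Σ(broken) = 6662 kJ
  Bonds formed (products):
    C=O: 6 × 789 = 4734
    O-H: 8 × 458 = 3664
    Σ(formed) = 8398 kJ
  ΔH_I = 6662 − 8398 = −1736 kJ
Reaction II:
  Bonds broken (reactants):
    C=O: 2 × 789 = 1578
    H-H: 3 × 429 = 1287
    Σ(broken) = 2865 kJ
  Bonds formed (products):
    C-H: 3 × 421 = 1263
    C-O: 1 × 349 = 349
    O-H: 3 × 458 = 1374
    Σ(formed) = 2986 kJ
  ΔH_II = 2865 − 2986 = −121 kJ
ΔH_I − ΔH_II = −1615 kJ, so reaction I has the more negative ΔH; |ΔH_I − ΔH_II| = 1615 kJ.

Reaction I, by 1615 kJ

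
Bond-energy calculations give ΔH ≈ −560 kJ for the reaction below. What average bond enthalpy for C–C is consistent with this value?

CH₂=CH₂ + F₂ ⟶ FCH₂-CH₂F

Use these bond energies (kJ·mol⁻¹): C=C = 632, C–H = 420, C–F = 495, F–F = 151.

D(C–C) ≈ 353 kJ/mol

Let D be the C–C bond energy.
Σ(broken) = 4×420 + 1×632 + 1×151 = 2463
Σ(formed) = 1×D + 2×495 + 4×420 = 2670 + D
ΔH = Σ(broken) − Σ(formed) = (2463) − (2670 + D) = −207 − D
Setting this equal to −560 kJ gives D = 353 kJ/mol.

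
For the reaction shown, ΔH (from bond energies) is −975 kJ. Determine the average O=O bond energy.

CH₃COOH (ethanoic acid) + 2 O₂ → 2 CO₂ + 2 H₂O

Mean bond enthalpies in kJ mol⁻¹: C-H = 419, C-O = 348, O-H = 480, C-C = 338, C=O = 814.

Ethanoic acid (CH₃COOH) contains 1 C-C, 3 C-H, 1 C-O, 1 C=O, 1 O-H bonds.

D(O=O) ≈ 482 kJ/mol

Let D be the O=O bond energy.
Σ(broken) = 1×338 + 3×419 + 1×348 + 1×814 + 1×480 + 2×D = 3237 + 2D
Σ(formed) = 4×814 + 4×480 = 5176
ΔH = Σ(broken) − Σ(formed) = (3237 + 2D) − (5176) = −1939 + 2D
Setting this equal to −975 kJ gives 2D = 964, so D = 482 kJ/mol.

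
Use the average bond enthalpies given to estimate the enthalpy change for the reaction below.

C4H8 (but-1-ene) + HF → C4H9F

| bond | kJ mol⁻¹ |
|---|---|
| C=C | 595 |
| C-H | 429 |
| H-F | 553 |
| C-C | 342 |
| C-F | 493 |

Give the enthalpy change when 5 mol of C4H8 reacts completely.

ΔH = −580 kJ

Bonds broken (reactants):
  C-C: 2 × 342 = 684
  C-H: 8 × 429 = 3432
  C=C: 1 × 595 = 595
  H-F: 1 × 553 = 553
  Σ(broken) = 5264 kJ
Bonds formed (products):
  C-C: 3 × 342 = 1026
  C-F: 1 × 493 = 493
  C-H: 9 × 429 = 3861
  Σ(formed) = 5380 kJ
ΔH = Σ(broken) − Σ(formed) = 5264 − 5380 = −116 kJ
For 5× the reaction as written: 5 × (−116) = −580 kJ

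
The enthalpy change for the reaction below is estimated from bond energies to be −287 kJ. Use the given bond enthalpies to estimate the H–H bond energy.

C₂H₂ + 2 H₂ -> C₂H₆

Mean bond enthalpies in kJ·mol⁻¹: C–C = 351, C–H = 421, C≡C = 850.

Let D be the H–H bond energy.
Σ(broken) = 1×850 + 2×421 + 2×D = 1692 + 2D
Σ(formed) = 1×351 + 6×421 = 2877
ΔH = Σ(broken) − Σ(formed) = (1692 + 2D) − (2877) = −1185 + 2D
Setting this equal to −287 kJ gives 2D = 898, so D = 449 kJ/mol.

D(H–H) ≈ 449 kJ/mol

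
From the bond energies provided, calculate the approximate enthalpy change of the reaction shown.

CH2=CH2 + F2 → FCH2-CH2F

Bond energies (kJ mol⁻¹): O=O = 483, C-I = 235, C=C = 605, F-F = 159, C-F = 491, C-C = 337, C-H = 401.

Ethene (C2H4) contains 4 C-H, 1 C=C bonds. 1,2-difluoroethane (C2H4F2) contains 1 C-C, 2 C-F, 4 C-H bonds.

ΔH ≈ −555 kJ

Bonds broken (reactants):
  C-H: 4 × 401 = 1604
  C=C: 1 × 605 = 605
  F-F: 1 × 159 = 159
  Σ(broken) = 2368 kJ
Bonds formed (products):
  C-C: 1 × 337 = 337
  C-F: 2 × 491 = 982
  C-H: 4 × 401 = 1604
  Σ(formed) = 2923 kJ
ΔH = Σ(broken) − Σ(formed) = 2368 − 2923 = −555 kJ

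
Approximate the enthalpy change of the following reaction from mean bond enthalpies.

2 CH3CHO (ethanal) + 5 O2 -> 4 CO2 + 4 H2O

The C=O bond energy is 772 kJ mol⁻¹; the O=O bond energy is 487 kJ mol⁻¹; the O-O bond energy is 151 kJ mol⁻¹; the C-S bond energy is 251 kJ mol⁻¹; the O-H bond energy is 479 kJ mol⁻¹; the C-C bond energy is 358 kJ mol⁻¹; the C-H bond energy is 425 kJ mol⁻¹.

Bonds broken (reactants):
  C-C: 2 × 358 = 716
  C-H: 8 × 425 = 3400
  C=O: 2 × 772 = 1544
  O=O: 5 × 487 = 2435
  Σ(broken) = 8095 kJ
Bonds formed (products):
  C=O: 8 × 772 = 6176
  O-H: 8 × 479 = 3832
  Σ(formed) = 10008 kJ
ΔH = Σ(broken) − Σ(formed) = 8095 − 10008 = −1913 kJ

ΔH ≈ −1913 kJ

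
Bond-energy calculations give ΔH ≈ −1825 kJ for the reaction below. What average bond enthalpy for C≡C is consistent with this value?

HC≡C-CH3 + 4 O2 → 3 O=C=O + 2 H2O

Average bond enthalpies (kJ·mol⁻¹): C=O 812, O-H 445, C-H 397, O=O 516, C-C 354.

Let D be the C≡C bond energy.
Σ(broken) = 1×D + 1×354 + 4×397 + 4×516 = 4006 + D
Σ(formed) = 6×812 + 4×445 = 6652
ΔH = Σ(broken) − Σ(formed) = (4006 + D) − (6652) = −2646 + D
Setting this equal to −1825 kJ gives D = 821 kJ/mol.

D(C≡C) ≈ 821 kJ/mol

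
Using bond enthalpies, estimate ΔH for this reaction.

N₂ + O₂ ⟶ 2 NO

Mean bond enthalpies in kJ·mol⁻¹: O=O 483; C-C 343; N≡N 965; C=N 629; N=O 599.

ΔH ≈ +250 kJ

Bonds broken (reactants):
  N≡N: 1 × 965 = 965
  O=O: 1 × 483 = 483
  Σ(broken) = 1448 kJ
Bonds formed (products):
  N=O: 2 × 599 = 1198
  Σ(formed) = 1198 kJ
ΔH = Σ(broken) − Σ(formed) = 1448 − 1198 = +250 kJ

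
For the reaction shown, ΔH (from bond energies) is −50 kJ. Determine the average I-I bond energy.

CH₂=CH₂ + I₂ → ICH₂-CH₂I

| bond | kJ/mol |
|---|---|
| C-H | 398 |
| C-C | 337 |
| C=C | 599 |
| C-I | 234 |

D(I-I) ≈ 156 kJ/mol

Let D be the I-I bond energy.
Σ(broken) = 4×398 + 1×599 + 1×D = 2191 + D
Σ(formed) = 1×337 + 4×398 + 2×234 = 2397
ΔH = Σ(broken) − Σ(formed) = (2191 + D) − (2397) = −206 + D
Setting this equal to −50 kJ gives D = 156 kJ/mol.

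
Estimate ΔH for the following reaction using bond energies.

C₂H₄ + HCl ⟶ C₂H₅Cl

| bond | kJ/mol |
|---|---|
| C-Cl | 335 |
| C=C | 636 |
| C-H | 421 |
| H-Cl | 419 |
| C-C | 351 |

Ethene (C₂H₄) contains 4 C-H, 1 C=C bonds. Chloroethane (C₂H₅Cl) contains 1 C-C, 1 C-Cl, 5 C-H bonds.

ΔH ≈ −52 kJ

Bonds broken (reactants):
  C-H: 4 × 421 = 1684
  C=C: 1 × 636 = 636
  H-Cl: 1 × 419 = 419
  Σ(broken) = 2739 kJ
Bonds formed (products):
  C-C: 1 × 351 = 351
  C-Cl: 1 × 335 = 335
  C-H: 5 × 421 = 2105
  Σ(formed) = 2791 kJ
ΔH = Σ(broken) − Σ(formed) = 2739 − 2791 = −52 kJ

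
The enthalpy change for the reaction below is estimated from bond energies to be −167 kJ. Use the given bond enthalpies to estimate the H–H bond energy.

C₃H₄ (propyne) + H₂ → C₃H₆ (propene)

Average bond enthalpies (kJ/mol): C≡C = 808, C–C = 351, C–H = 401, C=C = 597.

Let D be the H–H bond energy.
Σ(broken) = 1×808 + 1×351 + 4×401 + 1×D = 2763 + D
Σ(formed) = 1×351 + 6×401 + 1×597 = 3354
ΔH = Σ(broken) − Σ(formed) = (2763 + D) − (3354) = −591 + D
Setting this equal to −167 kJ gives D = 424 kJ/mol.

D(H–H) ≈ 424 kJ/mol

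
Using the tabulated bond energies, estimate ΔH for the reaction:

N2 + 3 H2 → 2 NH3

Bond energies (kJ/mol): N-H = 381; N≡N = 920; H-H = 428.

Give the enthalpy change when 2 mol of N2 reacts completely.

Bonds broken (reactants):
  H-H: 3 × 428 = 1284
  N≡N: 1 × 920 = 920
  Σ(broken) = 2204 kJ
Bonds formed (products):
  N-H: 6 × 381 = 2286
  Σ(formed) = 2286 kJ
ΔH = Σ(broken) − Σ(formed) = 2204 − 2286 = −82 kJ
For 2× the reaction as written: 2 × (−82) = −164 kJ

ΔH = −164 kJ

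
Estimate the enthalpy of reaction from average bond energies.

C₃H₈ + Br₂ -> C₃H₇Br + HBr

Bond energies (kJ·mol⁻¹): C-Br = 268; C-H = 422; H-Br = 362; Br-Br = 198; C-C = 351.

Bonds broken (reactants):
  Br-Br: 1 × 198 = 198
  C-C: 2 × 351 = 702
  C-H: 8 × 422 = 3376
  Σ(broken) = 4276 kJ
Bonds formed (products):
  C-Br: 1 × 268 = 268
  C-C: 2 × 351 = 702
  C-H: 7 × 422 = 2954
  H-Br: 1 × 362 = 362
  Σ(formed) = 4286 kJ
ΔH = Σ(broken) − Σ(formed) = 4276 − 4286 = −10 kJ

ΔH ≈ −10 kJ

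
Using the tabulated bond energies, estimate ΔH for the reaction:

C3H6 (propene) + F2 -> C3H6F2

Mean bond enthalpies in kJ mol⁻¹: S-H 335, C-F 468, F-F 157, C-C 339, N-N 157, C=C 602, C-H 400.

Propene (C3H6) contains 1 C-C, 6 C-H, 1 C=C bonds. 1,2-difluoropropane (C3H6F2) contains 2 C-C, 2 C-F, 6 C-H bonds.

Bonds broken (reactants):
  C-C: 1 × 339 = 339
  C-H: 6 × 400 = 2400
  C=C: 1 × 602 = 602
  F-F: 1 × 157 = 157
  Σ(broken) = 3498 kJ
Bonds formed (products):
  C-C: 2 × 339 = 678
  C-F: 2 × 468 = 936
  C-H: 6 × 400 = 2400
  Σ(formed) = 4014 kJ
ΔH = Σ(broken) − Σ(formed) = 3498 − 4014 = −516 kJ

ΔH ≈ −516 kJ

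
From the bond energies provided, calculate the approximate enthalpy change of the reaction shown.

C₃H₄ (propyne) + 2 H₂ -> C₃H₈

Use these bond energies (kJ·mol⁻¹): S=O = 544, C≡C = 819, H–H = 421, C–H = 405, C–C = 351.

ΔH ≈ −310 kJ

Bonds broken (reactants):
  C≡C: 1 × 819 = 819
  C–C: 1 × 351 = 351
  C–H: 4 × 405 = 1620
  H–H: 2 × 421 = 842
  Σ(broken) = 3632 kJ
Bonds formed (products):
  C–C: 2 × 351 = 702
  C–H: 8 × 405 = 3240
  Σ(formed) = 3942 kJ
ΔH = Σ(broken) − Σ(formed) = 3632 − 3942 = −310 kJ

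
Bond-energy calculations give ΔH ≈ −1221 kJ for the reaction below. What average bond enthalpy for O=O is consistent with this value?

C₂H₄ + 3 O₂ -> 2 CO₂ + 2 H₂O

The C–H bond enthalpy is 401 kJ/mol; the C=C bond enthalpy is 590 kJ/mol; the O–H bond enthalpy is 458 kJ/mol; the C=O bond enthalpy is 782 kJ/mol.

Let D be the O=O bond energy.
Σ(broken) = 4×401 + 1×590 + 3×D = 2194 + 3D
Σ(formed) = 4×782 + 4×458 = 4960
ΔH = Σ(broken) − Σ(formed) = (2194 + 3D) − (4960) = −2766 + 3D
Setting this equal to −1221 kJ gives 3D = 1545, so D = 515 kJ/mol.

D(O=O) ≈ 515 kJ/mol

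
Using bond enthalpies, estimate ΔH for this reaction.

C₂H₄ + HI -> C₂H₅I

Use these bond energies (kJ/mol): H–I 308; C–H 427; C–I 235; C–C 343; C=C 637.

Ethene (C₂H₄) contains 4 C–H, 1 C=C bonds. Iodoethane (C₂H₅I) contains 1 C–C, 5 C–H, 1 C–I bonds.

ΔH ≈ −60 kJ

Bonds broken (reactants):
  C–H: 4 × 427 = 1708
  C=C: 1 × 637 = 637
  H–I: 1 × 308 = 308
  Σ(broken) = 2653 kJ
Bonds formed (products):
  C–C: 1 × 343 = 343
  C–H: 5 × 427 = 2135
  C–I: 1 × 235 = 235
  Σ(formed) = 2713 kJ
ΔH = Σ(broken) − Σ(formed) = 2653 − 2713 = −60 kJ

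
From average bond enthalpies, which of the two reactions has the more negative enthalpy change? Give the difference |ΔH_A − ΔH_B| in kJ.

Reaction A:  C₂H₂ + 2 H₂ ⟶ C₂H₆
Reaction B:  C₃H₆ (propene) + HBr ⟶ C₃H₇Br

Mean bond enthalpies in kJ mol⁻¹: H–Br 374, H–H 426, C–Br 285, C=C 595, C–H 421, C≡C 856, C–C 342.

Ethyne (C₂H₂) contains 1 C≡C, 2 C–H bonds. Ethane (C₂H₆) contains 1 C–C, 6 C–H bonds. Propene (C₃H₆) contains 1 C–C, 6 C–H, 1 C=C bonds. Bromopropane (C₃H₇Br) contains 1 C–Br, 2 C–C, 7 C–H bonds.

Reaction A:
  Bonds broken (reactants):
    C≡C: 1 × 856 = 856
    C–H: 2 × 421 = 842
    H–H: 2 × 426 = 852
    Σ(broken) = 2550 kJ
  Bonds formed (products):
    C–C: 1 × 342 = 342
    C–H: 6 × 421 = 2526
    Σ(formed) = 2868 kJ
  ΔH_A = 2550 − 2868 = −318 kJ
Reaction B:
  Bonds broken (reactants):
    C–C: 1 × 342 = 342
    C–H: 6 × 421 = 2526
    C=C: 1 × 595 = 595
    H–Br: 1 × 374 = 374
    Σ(broken) = 3837 kJ
  Bonds formed (products):
    C–Br: 1 × 285 = 285
    C–C: 2 × 342 = 684
    C–H: 7 × 421 = 2947
    Σ(formed) = 3916 kJ
  ΔH_B = 3837 − 3916 = −79 kJ
ΔH_A − ΔH_B = −239 kJ, so reaction A has the more negative ΔH; |ΔH_A − ΔH_B| = 239 kJ.

Reaction A, by 239 kJ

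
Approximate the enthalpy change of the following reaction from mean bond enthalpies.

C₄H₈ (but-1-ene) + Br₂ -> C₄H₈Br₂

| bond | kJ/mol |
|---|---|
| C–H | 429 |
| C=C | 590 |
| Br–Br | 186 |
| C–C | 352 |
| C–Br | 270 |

Bonds broken (reactants):
  Br–Br: 1 × 186 = 186
  C–C: 2 × 352 = 704
  C–H: 8 × 429 = 3432
  C=C: 1 × 590 = 590
  Σ(broken) = 4912 kJ
Bonds formed (products):
  C–Br: 2 × 270 = 540
  C–C: 3 × 352 = 1056
  C–H: 8 × 429 = 3432
  Σ(formed) = 5028 kJ
ΔH = Σ(broken) − Σ(formed) = 4912 − 5028 = −116 kJ

ΔH ≈ −116 kJ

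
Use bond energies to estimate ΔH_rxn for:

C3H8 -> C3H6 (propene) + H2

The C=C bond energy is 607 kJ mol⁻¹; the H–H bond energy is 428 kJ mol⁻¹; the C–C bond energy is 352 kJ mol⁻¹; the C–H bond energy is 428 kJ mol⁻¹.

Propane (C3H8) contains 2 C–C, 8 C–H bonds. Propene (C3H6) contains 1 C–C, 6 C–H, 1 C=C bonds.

Bonds broken (reactants):
  C–C: 2 × 352 = 704
  C–H: 8 × 428 = 3424
  Σ(broken) = 4128 kJ
Bonds formed (products):
  C–C: 1 × 352 = 352
  C–H: 6 × 428 = 2568
  C=C: 1 × 607 = 607
  H–H: 1 × 428 = 428
  Σ(formed) = 3955 kJ
ΔH = Σ(broken) − Σ(formed) = 4128 − 3955 = +173 kJ

ΔH ≈ +173 kJ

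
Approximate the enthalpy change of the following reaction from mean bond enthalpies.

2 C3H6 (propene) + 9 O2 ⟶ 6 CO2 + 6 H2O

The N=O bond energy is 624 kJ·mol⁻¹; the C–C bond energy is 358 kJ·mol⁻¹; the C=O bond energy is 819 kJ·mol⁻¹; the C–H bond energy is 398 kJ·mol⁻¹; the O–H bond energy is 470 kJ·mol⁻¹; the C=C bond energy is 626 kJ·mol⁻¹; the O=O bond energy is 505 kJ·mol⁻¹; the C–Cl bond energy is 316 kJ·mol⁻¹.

Bonds broken (reactants):
  C–C: 2 × 358 = 716
  C–H: 12 × 398 = 4776
  C=C: 2 × 626 = 1252
  O=O: 9 × 505 = 4545
  Σ(broken) = 11289 kJ
Bonds formed (products):
  C=O: 12 × 819 = 9828
  O–H: 12 × 470 = 5640
  Σ(formed) = 15468 kJ
ΔH = Σ(broken) − Σ(formed) = 11289 − 15468 = −4179 kJ

ΔH ≈ −4179 kJ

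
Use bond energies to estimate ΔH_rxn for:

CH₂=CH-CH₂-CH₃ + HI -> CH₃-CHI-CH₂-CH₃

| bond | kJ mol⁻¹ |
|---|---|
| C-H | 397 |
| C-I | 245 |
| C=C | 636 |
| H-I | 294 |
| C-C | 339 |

Bonds broken (reactants):
  C-C: 2 × 339 = 678
  C-H: 8 × 397 = 3176
  C=C: 1 × 636 = 636
  H-I: 1 × 294 = 294
  Σ(broken) = 4784 kJ
Bonds formed (products):
  C-C: 3 × 339 = 1017
  C-H: 9 × 397 = 3573
  C-I: 1 × 245 = 245
  Σ(formed) = 4835 kJ
ΔH = Σ(broken) − Σ(formed) = 4784 − 4835 = −51 kJ

ΔH ≈ −51 kJ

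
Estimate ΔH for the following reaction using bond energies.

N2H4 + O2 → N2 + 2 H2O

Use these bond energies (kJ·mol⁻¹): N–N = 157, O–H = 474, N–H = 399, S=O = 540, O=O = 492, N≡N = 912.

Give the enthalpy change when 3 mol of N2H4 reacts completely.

ΔH = −1689 kJ

Bonds broken (reactants):
  N–H: 4 × 399 = 1596
  N–N: 1 × 157 = 157
  O=O: 1 × 492 = 492
  Σ(broken) = 2245 kJ
Bonds formed (products):
  N≡N: 1 × 912 = 912
  O–H: 4 × 474 = 1896
  Σ(formed) = 2808 kJ
ΔH = Σ(broken) − Σ(formed) = 2245 − 2808 = −563 kJ
For 3× the reaction as written: 3 × (−563) = −1689 kJ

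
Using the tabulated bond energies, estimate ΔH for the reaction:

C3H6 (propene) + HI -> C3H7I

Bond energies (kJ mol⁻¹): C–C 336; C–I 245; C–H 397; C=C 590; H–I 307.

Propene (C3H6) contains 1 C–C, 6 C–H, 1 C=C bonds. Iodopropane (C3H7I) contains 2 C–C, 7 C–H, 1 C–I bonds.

Bonds broken (reactants):
  C–C: 1 × 336 = 336
  C–H: 6 × 397 = 2382
  C=C: 1 × 590 = 590
  H–I: 1 × 307 = 307
  Σ(broken) = 3615 kJ
Bonds formed (products):
  C–C: 2 × 336 = 672
  C–H: 7 × 397 = 2779
  C–I: 1 × 245 = 245
  Σ(formed) = 3696 kJ
ΔH = Σ(broken) − Σ(formed) = 3615 − 3696 = −81 kJ

ΔH ≈ −81 kJ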